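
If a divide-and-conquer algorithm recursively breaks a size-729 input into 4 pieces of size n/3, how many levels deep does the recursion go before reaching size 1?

For divide and conquer with division factor 3:

Problem sizes at each level:
Level 0: 729
Level 1: 243
Level 2: 81
Level 3: 27
Level 4: 9
Level 5: 3
Level 6: 1

The root is level 0 and the size-1 base case is level 6 (the tree spans levels 0 through 6, i.e. 7 levels counting the root), so the depth is the number of divisions: log_3(729) = 6

The recursion tree depth is log_3(729) = 6. At each level, the problem size is divided by 3, so it takes 6 divisions to reduce to a base case of size 1. The algorithm makes 4 recursive calls at each level.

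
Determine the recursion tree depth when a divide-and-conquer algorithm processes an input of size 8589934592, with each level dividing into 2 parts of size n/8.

For divide and conquer with division factor 8:

Problem sizes at each level:
Level 0: 8589934592
Level 1: 1073741824
Level 2: 134217728
Level 3: 16777216
Level 4: 2097152
Level 5: 262144
Level 6: 32768
Level 7: 4096
Level 8: 512
Level 9: 64
Level 10: 8
Level 11: 1

The root is level 0 and the size-1 base case is level 11 (the tree spans levels 0 through 11, i.e. 12 levels counting the root), so the depth is the number of divisions: log_8(8589934592) = 11

The recursion tree depth is log_8(8589934592) = 11. At each level, the problem size is divided by 8, so it takes 11 divisions to reduce to a base case of size 1. The algorithm makes 2 recursive calls at each level.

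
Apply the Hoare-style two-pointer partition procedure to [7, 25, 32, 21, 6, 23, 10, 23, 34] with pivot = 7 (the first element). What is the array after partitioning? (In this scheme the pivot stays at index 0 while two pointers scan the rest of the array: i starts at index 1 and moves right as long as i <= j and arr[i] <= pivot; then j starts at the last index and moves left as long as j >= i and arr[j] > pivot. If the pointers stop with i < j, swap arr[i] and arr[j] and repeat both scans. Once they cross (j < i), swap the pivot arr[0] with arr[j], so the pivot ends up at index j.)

Hoare-style two-pointer partition with pivot = 7:

Initial array: [7, 25, 32, 21, 6, 23, 10, 23, 34]

Pointers start at i = 1, j = 8.
i stops at index 1 (arr[1]=25 > 7), j stops at index 4 (arr[4]=6 <= 7): swap arr[1] and arr[4], array becomes [7, 6, 32, 21, 25, 23, 10, 23, 34]
i ends at 2, j ends at 1: the pointers have crossed (j < i), so scanning stops.

Swap pivot arr[0] with arr[1] to place pivot at position 1: [6, 7, 32, 21, 25, 23, 10, 23, 34]
Pivot position: 1

After partitioning with pivot 7, the array becomes [6, 7, 32, 21, 25, 23, 10, 23, 34]. The pivot is placed at index 1. All elements to the left of the pivot are <= 7, and all elements to the right are > 7.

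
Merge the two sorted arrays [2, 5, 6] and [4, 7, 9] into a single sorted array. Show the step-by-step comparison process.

Merging process:

Compare 2 vs 4: take 2 from left. Merged: [2]
Compare 5 vs 4: take 4 from right. Merged: [2, 4]
Compare 5 vs 7: take 5 from left. Merged: [2, 4, 5]
Compare 6 vs 7: take 6 from left. Merged: [2, 4, 5, 6]
Append remaining from right: [7, 9]. Merged: [2, 4, 5, 6, 7, 9]

Final merged array: [2, 4, 5, 6, 7, 9]
Total comparisons: 4

The merged array is [2, 4, 5, 6, 7, 9], requiring 4 comparisons. The merge step runs in O(n) time where n is the total number of elements.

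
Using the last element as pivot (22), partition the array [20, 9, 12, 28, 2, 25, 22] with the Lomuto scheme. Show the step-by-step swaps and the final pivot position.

Lomuto partition with pivot = 22:

Initial array: [20, 9, 12, 28, 2, 25, 22]

arr[0]=20 <= 22: swap with position 0, array becomes [20, 9, 12, 28, 2, 25, 22]
arr[1]=9 <= 22: swap with position 1, array becomes [20, 9, 12, 28, 2, 25, 22]
arr[2]=12 <= 22: swap with position 2, array becomes [20, 9, 12, 28, 2, 25, 22]
arr[3]=28 > 22: no swap
arr[4]=2 <= 22: swap with position 3, array becomes [20, 9, 12, 2, 28, 25, 22]
arr[5]=25 > 22: no swap

Place pivot at position 4: [20, 9, 12, 2, 22, 25, 28]
Pivot position: 4

After partitioning with pivot 22, the array becomes [20, 9, 12, 2, 22, 25, 28]. The pivot is placed at index 4. All elements to the left of the pivot are <= 22, and all elements to the right are > 22.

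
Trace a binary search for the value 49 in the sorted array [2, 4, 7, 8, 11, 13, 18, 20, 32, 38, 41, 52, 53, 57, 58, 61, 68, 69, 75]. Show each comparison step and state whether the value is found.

Binary search for 49 in [2, 4, 7, 8, 11, 13, 18, 20, 32, 38, 41, 52, 53, 57, 58, 61, 68, 69, 75]:

lo=0, hi=18, mid=9, arr[mid]=38 -> 38 < 49, search right half
lo=10, hi=18, mid=14, arr[mid]=58 -> 58 > 49, search left half
lo=10, hi=13, mid=11, arr[mid]=52 -> 52 > 49, search left half
lo=10, hi=10, mid=10, arr[mid]=41 -> 41 < 49, search right half
lo=11 > hi=10, target 49 not found

Binary search determines that 49 is not in the array after 4 comparisons. The search space was exhausted without finding the target.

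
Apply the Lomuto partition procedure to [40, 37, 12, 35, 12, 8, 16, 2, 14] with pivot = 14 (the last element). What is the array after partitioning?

Lomuto partition with pivot = 14:

Initial array: [40, 37, 12, 35, 12, 8, 16, 2, 14]

arr[0]=40 > 14: no swap
arr[1]=37 > 14: no swap
arr[2]=12 <= 14: swap with position 0, array becomes [12, 37, 40, 35, 12, 8, 16, 2, 14]
arr[3]=35 > 14: no swap
arr[4]=12 <= 14: swap with position 1, array becomes [12, 12, 40, 35, 37, 8, 16, 2, 14]
arr[5]=8 <= 14: swap with position 2, array becomes [12, 12, 8, 35, 37, 40, 16, 2, 14]
arr[6]=16 > 14: no swap
arr[7]=2 <= 14: swap with position 3, array becomes [12, 12, 8, 2, 37, 40, 16, 35, 14]

Place pivot at position 4: [12, 12, 8, 2, 14, 40, 16, 35, 37]
Pivot position: 4

After partitioning with pivot 14, the array becomes [12, 12, 8, 2, 14, 40, 16, 35, 37]. The pivot is placed at index 4. All elements to the left of the pivot are <= 14, and all elements to the right are > 14.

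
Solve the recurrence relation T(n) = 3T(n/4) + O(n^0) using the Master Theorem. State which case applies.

Master Theorem for T(n) = 3T(n/4) + O(n^0):

a = 3, b = 4, c = 0
log_b(a) = log_4(3) = 0.7925

Case 1: c = 0 < log_4(3) = 0.7925
T(n) = O(n^(log_4 3))

For T(n) = 3T(n/4) + O(n^0): log_4(3) = 0.7925. This is Case 1 of the Master Theorem (c < log_b(a), work dominated by leaves), giving O(n^(log_4 3)).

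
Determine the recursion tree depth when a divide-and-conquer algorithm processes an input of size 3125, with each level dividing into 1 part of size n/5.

For divide and conquer with division factor 5:

Problem sizes at each level:
Level 0: 3125
Level 1: 625
Level 2: 125
Level 3: 25
Level 4: 5
Level 5: 1

The root is level 0 and the size-1 base case is level 5 (the tree spans levels 0 through 5, i.e. 6 levels counting the root), so the depth is the number of divisions: log_5(3125) = 5

The recursion tree depth is log_5(3125) = 5. At each level, the problem size is divided by 5, so it takes 5 divisions to reduce to a base case of size 1. The algorithm makes 1 recursive call at each level.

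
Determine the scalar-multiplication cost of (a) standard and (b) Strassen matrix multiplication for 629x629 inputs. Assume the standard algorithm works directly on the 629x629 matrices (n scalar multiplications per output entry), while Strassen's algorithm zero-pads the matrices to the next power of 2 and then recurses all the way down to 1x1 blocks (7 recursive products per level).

Matrix multiplication for 629x629 matrices:

Strassen's algorithm requires power-of-2 dimensions. Pad 629x629 to 1024x1024 (next power of 2).

Standard algorithm: 629^3 = 248858189 multiplications
Strassen's algorithm: 7^(log2(1024)) = 7^10 = 282475249 multiplications
Difference: 248858189 - 282475249 = -33617060 (Strassen uses MORE here due to padding overhead — for small or just-over-power-of-2 n, padding can outweigh the per-level savings)

Standard: 248858189 multiplications (629^3). Strassen: 282475249 multiplications (7^10, after padding to 1024x1024). Strassen reduces 8 recursive multiplications to 7 at each level.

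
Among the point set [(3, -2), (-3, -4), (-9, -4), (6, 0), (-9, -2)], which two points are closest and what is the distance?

Computing all pairwise distances among 5 points:

d((3, -2), (-3, -4)) = 6.3246
d((3, -2), (-9, -4)) = 12.1655
d((3, -2), (6, 0)) = 3.6056
d((3, -2), (-9, -2)) = 12.0
d((-3, -4), (-9, -4)) = 6.0
d((-3, -4), (6, 0)) = 9.8489
d((-3, -4), (-9, -2)) = 6.3246
d((-9, -4), (6, 0)) = 15.5242
d((-9, -4), (-9, -2)) = 2.0 <-- minimum
d((6, 0), (-9, -2)) = 15.1327

Closest pair: (-9, -4) and (-9, -2) with distance 2.0

The closest pair is (-9, -4) and (-9, -2) with Euclidean distance 2.0. For 5 points, brute-force pairwise comparison is shown above. For large n, the divide-and-conquer algorithm (sort by x, recurse on halves, check the dividing strip) achieves O(n log n).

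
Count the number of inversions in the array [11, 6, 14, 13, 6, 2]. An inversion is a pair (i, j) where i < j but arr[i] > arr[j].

Finding inversions in [11, 6, 14, 13, 6, 2]:

(0, 1): arr[0]=11 > arr[1]=6
(0, 4): arr[0]=11 > arr[4]=6
(0, 5): arr[0]=11 > arr[5]=2
(1, 5): arr[1]=6 > arr[5]=2
(2, 3): arr[2]=14 > arr[3]=13
(2, 4): arr[2]=14 > arr[4]=6
(2, 5): arr[2]=14 > arr[5]=2
(3, 4): arr[3]=13 > arr[4]=6
(3, 5): arr[3]=13 > arr[5]=2
(4, 5): arr[4]=6 > arr[5]=2

Total inversions: 10

The array has 10 inversion(s): (0,1), (0,4), (0,5), (1,5), (2,3), (2,4), (2,5), (3,4), (3,5), (4,5). Each pair (i,j) satisfies i < j and arr[i] > arr[j].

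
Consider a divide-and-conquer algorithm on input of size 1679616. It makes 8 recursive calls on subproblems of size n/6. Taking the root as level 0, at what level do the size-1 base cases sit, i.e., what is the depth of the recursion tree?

For divide and conquer with division factor 6:

Problem sizes at each level:
Level 0: 1679616
Level 1: 279936
Level 2: 46656
Level 3: 7776
Level 4: 1296
Level 5: 216
Level 6: 36
Level 7: 6
Level 8: 1

The root is level 0 and the size-1 base case is level 8 (the tree spans levels 0 through 8, i.e. 9 levels counting the root), so the depth is the number of divisions: log_6(1679616) = 8

The recursion tree depth is log_6(1679616) = 8. At each level, the problem size is divided by 6, so it takes 8 divisions to reduce to a base case of size 1. The algorithm makes 8 recursive calls at each level.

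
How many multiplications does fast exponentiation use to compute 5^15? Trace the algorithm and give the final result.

Computing 5^15 by squaring (build up from 5^1; each line after the first costs one multiplication):

5^1 = 5
5^2 = (5^1)^2 = 5^2 = 25
5^3 = 5 * 5^2 = 5 * 25 = 125
5^6 = (5^3)^2 = 125^2 = 15625
5^7 = 5 * 5^6 = 5 * 15625 = 78125
5^14 = (5^7)^2 = 78125^2 = 6103515625
5^15 = 5 * 5^14 = 5 * 6103515625 = 30517578125

Result: 30517578125
Multiplications needed: 6 (6 lines after 5^1)

5^15 = 30517578125. Using exponentiation by squaring, this requires 6 multiplications. The key idea: if the exponent is even, square the half-power; if odd, multiply by the base once.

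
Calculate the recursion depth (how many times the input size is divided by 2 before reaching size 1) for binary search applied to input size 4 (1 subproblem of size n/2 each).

For divide and conquer with division factor 2:

Problem sizes at each level:
Level 0: 4
Level 1: 2
Level 2: 1

The root is level 0 and the size-1 base case is level 2 (the tree spans levels 0 through 2, i.e. 3 levels counting the root), so the depth is the number of divisions: log_2(4) = 2

The recursion tree depth is log_2(4) = 2. At each level, the problem size is divided by 2, so it takes 2 divisions to reduce to a base case of size 1. The algorithm makes 1 recursive call at each level.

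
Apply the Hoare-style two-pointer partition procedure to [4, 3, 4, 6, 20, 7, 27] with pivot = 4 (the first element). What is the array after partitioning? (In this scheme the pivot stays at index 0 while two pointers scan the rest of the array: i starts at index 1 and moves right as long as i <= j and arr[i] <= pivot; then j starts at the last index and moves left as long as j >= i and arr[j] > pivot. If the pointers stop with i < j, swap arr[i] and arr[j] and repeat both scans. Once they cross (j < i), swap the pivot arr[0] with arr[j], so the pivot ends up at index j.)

Hoare-style two-pointer partition with pivot = 4:

Initial array: [4, 3, 4, 6, 20, 7, 27]

Pointers start at i = 1, j = 6.
i ends at 3, j ends at 2: the pointers have crossed (j < i), so scanning stops.

Swap pivot arr[0] with arr[2] to place pivot at position 2: [4, 3, 4, 6, 20, 7, 27]
Pivot position: 2

After partitioning with pivot 4, the array becomes [4, 3, 4, 6, 20, 7, 27]. The pivot is placed at index 2. All elements to the left of the pivot are <= 4, and all elements to the right are > 4.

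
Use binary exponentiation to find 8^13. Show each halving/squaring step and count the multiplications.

Computing 8^13 by squaring (build up from 8^1; each line after the first costs one multiplication):

8^1 = 8
8^2 = (8^1)^2 = 8^2 = 64
8^3 = 8 * 8^2 = 8 * 64 = 512
8^6 = (8^3)^2 = 512^2 = 262144
8^12 = (8^6)^2 = 262144^2 = 68719476736
8^13 = 8 * 8^12 = 8 * 68719476736 = 549755813888

Result: 549755813888
Multiplications needed: 5 (5 lines after 8^1)

8^13 = 549755813888. Using exponentiation by squaring, this requires 5 multiplications. The key idea: if the exponent is even, square the half-power; if odd, multiply by the base once.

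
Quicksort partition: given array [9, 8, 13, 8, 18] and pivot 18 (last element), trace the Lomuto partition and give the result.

Lomuto partition with pivot = 18:

Initial array: [9, 8, 13, 8, 18]

arr[0]=9 <= 18: swap with position 0, array becomes [9, 8, 13, 8, 18]
arr[1]=8 <= 18: swap with position 1, array becomes [9, 8, 13, 8, 18]
arr[2]=13 <= 18: swap with position 2, array becomes [9, 8, 13, 8, 18]
arr[3]=8 <= 18: swap with position 3, array becomes [9, 8, 13, 8, 18]

Place pivot at position 4: [9, 8, 13, 8, 18]
Pivot position: 4

After partitioning with pivot 18, the array becomes [9, 8, 13, 8, 18]. The pivot is placed at index 4. All elements to the left of the pivot are <= 18, and all elements to the right are > 18.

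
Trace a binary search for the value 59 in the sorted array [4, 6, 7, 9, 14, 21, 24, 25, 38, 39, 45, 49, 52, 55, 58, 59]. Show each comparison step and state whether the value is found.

Binary search for 59 in [4, 6, 7, 9, 14, 21, 24, 25, 38, 39, 45, 49, 52, 55, 58, 59]:

lo=0, hi=15, mid=7, arr[mid]=25 -> 25 < 59, search right half
lo=8, hi=15, mid=11, arr[mid]=49 -> 49 < 59, search right half
lo=12, hi=15, mid=13, arr[mid]=55 -> 55 < 59, search right half
lo=14, hi=15, mid=14, arr[mid]=58 -> 58 < 59, search right half
lo=15, hi=15, mid=15, arr[mid]=59 -> Found target at index 15!

Binary search finds 59 at index 15 after 5 comparisons. The search repeatedly halves the search space by comparing with the middle element.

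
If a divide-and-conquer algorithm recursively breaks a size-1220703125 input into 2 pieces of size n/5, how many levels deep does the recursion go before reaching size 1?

For divide and conquer with division factor 5:

Problem sizes at each level:
Level 0: 1220703125
Level 1: 244140625
Level 2: 48828125
Level 3: 9765625
Level 4: 1953125
Level 5: 390625
Level 6: 78125
Level 7: 15625
Level 8: 3125
Level 9: 625
Level 10: 125
Level 11: 25
Level 12: 5
Level 13: 1

The root is level 0 and the size-1 base case is level 13 (the tree spans levels 0 through 13, i.e. 14 levels counting the root), so the depth is the number of divisions: log_5(1220703125) = 13

The recursion tree depth is log_5(1220703125) = 13. At each level, the problem size is divided by 5, so it takes 13 divisions to reduce to a base case of size 1. The algorithm makes 2 recursive calls at each level.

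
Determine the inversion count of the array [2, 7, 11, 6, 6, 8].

Finding inversions in [2, 7, 11, 6, 6, 8]:

(1, 3): arr[1]=7 > arr[3]=6
(1, 4): arr[1]=7 > arr[4]=6
(2, 3): arr[2]=11 > arr[3]=6
(2, 4): arr[2]=11 > arr[4]=6
(2, 5): arr[2]=11 > arr[5]=8

Total inversions: 5

The array has 5 inversion(s): (1,3), (1,4), (2,3), (2,4), (2,5). Each pair (i,j) satisfies i < j and arr[i] > arr[j].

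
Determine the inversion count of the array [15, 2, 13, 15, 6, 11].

Finding inversions in [15, 2, 13, 15, 6, 11]:

(0, 1): arr[0]=15 > arr[1]=2
(0, 2): arr[0]=15 > arr[2]=13
(0, 4): arr[0]=15 > arr[4]=6
(0, 5): arr[0]=15 > arr[5]=11
(2, 4): arr[2]=13 > arr[4]=6
(2, 5): arr[2]=13 > arr[5]=11
(3, 4): arr[3]=15 > arr[4]=6
(3, 5): arr[3]=15 > arr[5]=11

Total inversions: 8

The array has 8 inversion(s): (0,1), (0,2), (0,4), (0,5), (2,4), (2,5), (3,4), (3,5). Each pair (i,j) satisfies i < j and arr[i] > arr[j].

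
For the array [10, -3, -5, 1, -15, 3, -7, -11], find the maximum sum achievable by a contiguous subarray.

Using Kadane's algorithm on [10, -3, -5, 1, -15, 3, -7, -11]:

Scanning through the array:
Position 1 (value -3): max_ending_here = 7, max_so_far = 10
Position 2 (value -5): max_ending_here = 2, max_so_far = 10
Position 3 (value 1): max_ending_here = 3, max_so_far = 10
Position 4 (value -15): max_ending_here = -12, max_so_far = 10
Position 5 (value 3): max_ending_here = 3, max_so_far = 10
Position 6 (value -7): max_ending_here = -4, max_so_far = 10
Position 7 (value -11): max_ending_here = -11, max_so_far = 10

Maximum subarray: [10]
Maximum sum: 10

The maximum subarray is [10] with sum 10. This subarray runs from index 0 to index 0.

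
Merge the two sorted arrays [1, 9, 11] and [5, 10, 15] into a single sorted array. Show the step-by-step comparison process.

Merging process:

Compare 1 vs 5: take 1 from left. Merged: [1]
Compare 9 vs 5: take 5 from right. Merged: [1, 5]
Compare 9 vs 10: take 9 from left. Merged: [1, 5, 9]
Compare 11 vs 10: take 10 from right. Merged: [1, 5, 9, 10]
Compare 11 vs 15: take 11 from left. Merged: [1, 5, 9, 10, 11]
Append remaining from right: [15]. Merged: [1, 5, 9, 10, 11, 15]

Final merged array: [1, 5, 9, 10, 11, 15]
Total comparisons: 5

The merged array is [1, 5, 9, 10, 11, 15], requiring 5 comparisons. The merge step runs in O(n) time where n is the total number of elements.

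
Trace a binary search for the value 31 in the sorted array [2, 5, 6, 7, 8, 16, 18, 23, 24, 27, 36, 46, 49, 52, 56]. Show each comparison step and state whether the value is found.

Binary search for 31 in [2, 5, 6, 7, 8, 16, 18, 23, 24, 27, 36, 46, 49, 52, 56]:

lo=0, hi=14, mid=7, arr[mid]=23 -> 23 < 31, search right half
lo=8, hi=14, mid=11, arr[mid]=46 -> 46 > 31, search left half
lo=8, hi=10, mid=9, arr[mid]=27 -> 27 < 31, search right half
lo=10, hi=10, mid=10, arr[mid]=36 -> 36 > 31, search left half
lo=10 > hi=9, target 31 not found

Binary search determines that 31 is not in the array after 4 comparisons. The search space was exhausted without finding the target.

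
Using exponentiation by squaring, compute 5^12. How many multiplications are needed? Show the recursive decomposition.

Computing 5^12 by squaring (build up from 5^1; each line after the first costs one multiplication):

5^1 = 5
5^2 = (5^1)^2 = 5^2 = 25
5^3 = 5 * 5^2 = 5 * 25 = 125
5^6 = (5^3)^2 = 125^2 = 15625
5^12 = (5^6)^2 = 15625^2 = 244140625

Result: 244140625
Multiplications needed: 4 (4 lines after 5^1)

5^12 = 244140625. Using exponentiation by squaring, this requires 4 multiplications. The key idea: if the exponent is even, square the half-power; if odd, multiply by the base once.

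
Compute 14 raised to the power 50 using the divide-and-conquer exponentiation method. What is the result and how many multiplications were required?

Computing 14^50 by squaring (build up from 14^1; each line after the first costs one multiplication):

14^1 = 14
14^2 = (14^1)^2 = 14^2 = 196
14^3 = 14 * 14^2 = 14 * 196 = 2744
14^6 = (14^3)^2 = 2744^2 = 7529536
14^12 = (14^6)^2 = 7529536^2 = 56693912375296
14^24 = (14^12)^2 = 56693912375296^2 = 3214199700417740936751087616
14^25 = 14 * 14^24 = 14 * 3214199700417740936751087616 = 44998795805848373114515226624
14^50 = (14^25)^2 = 44998795805848373114515226624^2 = 2024891623976437135118764865774783290467102632746078437376

Result: 2024891623976437135118764865774783290467102632746078437376
Multiplications needed: 7 (7 lines after 14^1)

14^50 = 2024891623976437135118764865774783290467102632746078437376. Using exponentiation by squaring, this requires 7 multiplications. The key idea: if the exponent is even, square the half-power; if odd, multiply by the base once.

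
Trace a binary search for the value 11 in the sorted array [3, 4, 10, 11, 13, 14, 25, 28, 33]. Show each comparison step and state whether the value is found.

Binary search for 11 in [3, 4, 10, 11, 13, 14, 25, 28, 33]:

lo=0, hi=8, mid=4, arr[mid]=13 -> 13 > 11, search left half
lo=0, hi=3, mid=1, arr[mid]=4 -> 4 < 11, search right half
lo=2, hi=3, mid=2, arr[mid]=10 -> 10 < 11, search right half
lo=3, hi=3, mid=3, arr[mid]=11 -> Found target at index 3!

Binary search finds 11 at index 3 after 4 comparisons. The search repeatedly halves the search space by comparing with the middle element.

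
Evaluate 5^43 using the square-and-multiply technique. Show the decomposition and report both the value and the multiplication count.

Computing 5^43 by squaring (build up from 5^1; each line after the first costs one multiplication):

5^1 = 5
5^2 = (5^1)^2 = 5^2 = 25
5^4 = (5^2)^2 = 25^2 = 625
5^5 = 5 * 5^4 = 5 * 625 = 3125
5^10 = (5^5)^2 = 3125^2 = 9765625
5^20 = (5^10)^2 = 9765625^2 = 95367431640625
5^21 = 5 * 5^20 = 5 * 95367431640625 = 476837158203125
5^42 = (5^21)^2 = 476837158203125^2 = 227373675443232059478759765625
5^43 = 5 * 5^42 = 5 * 227373675443232059478759765625 = 1136868377216160297393798828125

Result: 1136868377216160297393798828125
Multiplications needed: 8 (8 lines after 5^1)

5^43 = 1136868377216160297393798828125. Using exponentiation by squaring, this requires 8 multiplications. The key idea: if the exponent is even, square the half-power; if odd, multiply by the base once.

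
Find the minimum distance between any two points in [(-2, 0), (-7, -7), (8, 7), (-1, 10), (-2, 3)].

Computing all pairwise distances among 5 points:

d((-2, 0), (-7, -7)) = 8.6023
d((-2, 0), (8, 7)) = 12.2066
d((-2, 0), (-1, 10)) = 10.0499
d((-2, 0), (-2, 3)) = 3.0 <-- minimum
d((-7, -7), (8, 7)) = 20.5183
d((-7, -7), (-1, 10)) = 18.0278
d((-7, -7), (-2, 3)) = 11.1803
d((8, 7), (-1, 10)) = 9.4868
d((8, 7), (-2, 3)) = 10.7703
d((-1, 10), (-2, 3)) = 7.0711

Closest pair: (-2, 0) and (-2, 3) with distance 3.0

The closest pair is (-2, 0) and (-2, 3) with Euclidean distance 3.0. For 5 points, brute-force pairwise comparison is shown above. For large n, the divide-and-conquer algorithm (sort by x, recurse on halves, check the dividing strip) achieves O(n log n).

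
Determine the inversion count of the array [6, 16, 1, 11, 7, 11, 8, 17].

Finding inversions in [6, 16, 1, 11, 7, 11, 8, 17]:

(0, 2): arr[0]=6 > arr[2]=1
(1, 2): arr[1]=16 > arr[2]=1
(1, 3): arr[1]=16 > arr[3]=11
(1, 4): arr[1]=16 > arr[4]=7
(1, 5): arr[1]=16 > arr[5]=11
(1, 6): arr[1]=16 > arr[6]=8
(3, 4): arr[3]=11 > arr[4]=7
(3, 6): arr[3]=11 > arr[6]=8
(5, 6): arr[5]=11 > arr[6]=8

Total inversions: 9

The array has 9 inversion(s): (0,2), (1,2), (1,3), (1,4), (1,5), (1,6), (3,4), (3,6), (5,6). Each pair (i,j) satisfies i < j and arr[i] > arr[j].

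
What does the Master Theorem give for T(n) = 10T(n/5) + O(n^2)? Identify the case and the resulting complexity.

Master Theorem for T(n) = 10T(n/5) + O(n^2):

a = 10, b = 5, c = 2
log_b(a) = log_5(10) = 1.4307

Case 3: c = 2 > log_5(10) = 1.4307
T(n) = O(n^2) = O(n^2)

For T(n) = 10T(n/5) + O(n^2): log_5(10) = 1.4307. This is Case 3 of the Master Theorem (c > log_b(a), work dominated by root), giving O(n^2).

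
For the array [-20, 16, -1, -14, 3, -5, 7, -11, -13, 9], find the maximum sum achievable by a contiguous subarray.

Using Kadane's algorithm on [-20, 16, -1, -14, 3, -5, 7, -11, -13, 9]:

Scanning through the array:
Position 1 (value 16): max_ending_here = 16, max_so_far = 16
Position 2 (value -1): max_ending_here = 15, max_so_far = 16
Position 3 (value -14): max_ending_here = 1, max_so_far = 16
Position 4 (value 3): max_ending_here = 4, max_so_far = 16
Position 5 (value -5): max_ending_here = -1, max_so_far = 16
Position 6 (value 7): max_ending_here = 7, max_so_far = 16
Position 7 (value -11): max_ending_here = -4, max_so_far = 16
Position 8 (value -13): max_ending_here = -13, max_so_far = 16
Position 9 (value 9): max_ending_here = 9, max_so_far = 16

Maximum subarray: [16]
Maximum sum: 16

The maximum subarray is [16] with sum 16. This subarray runs from index 1 to index 1.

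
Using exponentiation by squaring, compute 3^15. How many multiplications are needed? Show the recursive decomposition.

Computing 3^15 by squaring (build up from 3^1; each line after the first costs one multiplication):

3^1 = 3
3^2 = (3^1)^2 = 3^2 = 9
3^3 = 3 * 3^2 = 3 * 9 = 27
3^6 = (3^3)^2 = 27^2 = 729
3^7 = 3 * 3^6 = 3 * 729 = 2187
3^14 = (3^7)^2 = 2187^2 = 4782969
3^15 = 3 * 3^14 = 3 * 4782969 = 14348907

Result: 14348907
Multiplications needed: 6 (6 lines after 3^1)

3^15 = 14348907. Using exponentiation by squaring, this requires 6 multiplications. The key idea: if the exponent is even, square the half-power; if odd, multiply by the base once.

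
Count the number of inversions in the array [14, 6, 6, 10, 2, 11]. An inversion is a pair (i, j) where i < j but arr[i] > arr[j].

Finding inversions in [14, 6, 6, 10, 2, 11]:

(0, 1): arr[0]=14 > arr[1]=6
(0, 2): arr[0]=14 > arr[2]=6
(0, 3): arr[0]=14 > arr[3]=10
(0, 4): arr[0]=14 > arr[4]=2
(0, 5): arr[0]=14 > arr[5]=11
(1, 4): arr[1]=6 > arr[4]=2
(2, 4): arr[2]=6 > arr[4]=2
(3, 4): arr[3]=10 > arr[4]=2

Total inversions: 8

The array has 8 inversion(s): (0,1), (0,2), (0,3), (0,4), (0,5), (1,4), (2,4), (3,4). Each pair (i,j) satisfies i < j and arr[i] > arr[j].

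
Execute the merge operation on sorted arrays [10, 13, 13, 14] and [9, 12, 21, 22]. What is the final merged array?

Merging process:

Compare 10 vs 9: take 9 from right. Merged: [9]
Compare 10 vs 12: take 10 from left. Merged: [9, 10]
Compare 13 vs 12: take 12 from right. Merged: [9, 10, 12]
Compare 13 vs 21: take 13 from left. Merged: [9, 10, 12, 13]
Compare 13 vs 21: take 13 from left. Merged: [9, 10, 12, 13, 13]
Compare 14 vs 21: take 14 from left. Merged: [9, 10, 12, 13, 13, 14]
Append remaining from right: [21, 22]. Merged: [9, 10, 12, 13, 13, 14, 21, 22]

Final merged array: [9, 10, 12, 13, 13, 14, 21, 22]
Total comparisons: 6

The merged array is [9, 10, 12, 13, 13, 14, 21, 22], requiring 6 comparisons. The merge step runs in O(n) time where n is the total number of elements.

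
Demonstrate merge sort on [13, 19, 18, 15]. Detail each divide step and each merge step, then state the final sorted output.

Merge sort trace:

Split: [13, 19, 18, 15] -> [13, 19] and [18, 15]
  Split: [13, 19] -> [13] and [19]
  Merge: [13] + [19] -> [13, 19]
  Split: [18, 15] -> [18] and [15]
  Merge: [18] + [15] -> [15, 18]
Merge: [13, 19] + [15, 18] -> [13, 15, 18, 19]

Final sorted array: [13, 15, 18, 19]

The merge sort proceeds by recursively splitting the array and merging sorted halves.
After all merges, the sorted array is [13, 15, 18, 19].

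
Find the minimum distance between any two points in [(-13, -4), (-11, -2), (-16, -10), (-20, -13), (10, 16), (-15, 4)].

Computing all pairwise distances among 6 points:

d((-13, -4), (-11, -2)) = 2.8284 <-- minimum
d((-13, -4), (-16, -10)) = 6.7082
d((-13, -4), (-20, -13)) = 11.4018
d((-13, -4), (10, 16)) = 30.4795
d((-13, -4), (-15, 4)) = 8.2462
d((-11, -2), (-16, -10)) = 9.434
d((-11, -2), (-20, -13)) = 14.2127
d((-11, -2), (10, 16)) = 27.6586
d((-11, -2), (-15, 4)) = 7.2111
d((-16, -10), (-20, -13)) = 5.0
d((-16, -10), (10, 16)) = 36.7696
d((-16, -10), (-15, 4)) = 14.0357
d((-20, -13), (10, 16)) = 41.7253
d((-20, -13), (-15, 4)) = 17.72
d((10, 16), (-15, 4)) = 27.7308

Closest pair: (-13, -4) and (-11, -2) with distance 2.8284

The closest pair is (-13, -4) and (-11, -2) with Euclidean distance 2.8284. For 6 points, brute-force pairwise comparison is shown above. For large n, the divide-and-conquer algorithm (sort by x, recurse on halves, check the dividing strip) achieves O(n log n).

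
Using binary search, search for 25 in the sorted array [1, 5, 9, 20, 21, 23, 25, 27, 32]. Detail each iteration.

Binary search for 25 in [1, 5, 9, 20, 21, 23, 25, 27, 32]:

lo=0, hi=8, mid=4, arr[mid]=21 -> 21 < 25, search right half
lo=5, hi=8, mid=6, arr[mid]=25 -> Found target at index 6!

Binary search finds 25 at index 6 after 2 comparisons. The search repeatedly halves the search space by comparing with the middle element.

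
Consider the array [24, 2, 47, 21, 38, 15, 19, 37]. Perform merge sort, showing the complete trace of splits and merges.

Merge sort trace:

Split: [24, 2, 47, 21, 38, 15, 19, 37] -> [24, 2, 47, 21] and [38, 15, 19, 37]
  Split: [24, 2, 47, 21] -> [24, 2] and [47, 21]
    Split: [24, 2] -> [24] and [2]
    Merge: [24] + [2] -> [2, 24]
    Split: [47, 21] -> [47] and [21]
    Merge: [47] + [21] -> [21, 47]
  Merge: [2, 24] + [21, 47] -> [2, 21, 24, 47]
  Split: [38, 15, 19, 37] -> [38, 15] and [19, 37]
    Split: [38, 15] -> [38] and [15]
    Merge: [38] + [15] -> [15, 38]
    Split: [19, 37] -> [19] and [37]
    Merge: [19] + [37] -> [19, 37]
  Merge: [15, 38] + [19, 37] -> [15, 19, 37, 38]
Merge: [2, 21, 24, 47] + [15, 19, 37, 38] -> [2, 15, 19, 21, 24, 37, 38, 47]

Final sorted array: [2, 15, 19, 21, 24, 37, 38, 47]

The merge sort proceeds by recursively splitting the array and merging sorted halves.
After all merges, the sorted array is [2, 15, 19, 21, 24, 37, 38, 47].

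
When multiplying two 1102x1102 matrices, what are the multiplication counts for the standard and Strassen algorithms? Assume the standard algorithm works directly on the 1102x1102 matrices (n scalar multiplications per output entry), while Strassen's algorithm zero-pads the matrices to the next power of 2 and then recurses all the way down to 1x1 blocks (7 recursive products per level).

Matrix multiplication for 1102x1102 matrices:

Strassen's algorithm requires power-of-2 dimensions. Pad 1102x1102 to 2048x2048 (next power of 2).

Standard algorithm: 1102^3 = 1338273208 multiplications
Strassen's algorithm: 7^(log2(2048)) = 7^11 = 1977326743 multiplications
Difference: 1338273208 - 1977326743 = -639053535 (Strassen uses MORE here due to padding overhead — for small or just-over-power-of-2 n, padding can outweigh the per-level savings)

Standard: 1338273208 multiplications (1102^3). Strassen: 1977326743 multiplications (7^11, after padding to 2048x2048). Strassen reduces 8 recursive multiplications to 7 at each level.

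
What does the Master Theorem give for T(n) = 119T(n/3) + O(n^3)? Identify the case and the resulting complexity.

Master Theorem for T(n) = 119T(n/3) + O(n^3):

a = 119, b = 3, c = 3
log_b(a) = log_3(119) = 4.3501

Case 1: c = 3 < log_3(119) = 4.3501
T(n) = O(n^(log_3 119))

For T(n) = 119T(n/3) + O(n^3): log_3(119) = 4.3501. This is Case 1 of the Master Theorem (c < log_b(a), work dominated by leaves), giving O(n^(log_3 119)).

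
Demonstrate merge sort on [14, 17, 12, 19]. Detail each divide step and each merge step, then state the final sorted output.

Merge sort trace:

Split: [14, 17, 12, 19] -> [14, 17] and [12, 19]
  Split: [14, 17] -> [14] and [17]
  Merge: [14] + [17] -> [14, 17]
  Split: [12, 19] -> [12] and [19]
  Merge: [12] + [19] -> [12, 19]
Merge: [14, 17] + [12, 19] -> [12, 14, 17, 19]

Final sorted array: [12, 14, 17, 19]

The merge sort proceeds by recursively splitting the array and merging sorted halves.
After all merges, the sorted array is [12, 14, 17, 19].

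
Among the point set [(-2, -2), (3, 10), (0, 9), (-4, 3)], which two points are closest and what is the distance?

Computing all pairwise distances among 4 points:

d((-2, -2), (3, 10)) = 13.0
d((-2, -2), (0, 9)) = 11.1803
d((-2, -2), (-4, 3)) = 5.3852
d((3, 10), (0, 9)) = 3.1623 <-- minimum
d((3, 10), (-4, 3)) = 9.8995
d((0, 9), (-4, 3)) = 7.2111

Closest pair: (3, 10) and (0, 9) with distance 3.1623

The closest pair is (3, 10) and (0, 9) with Euclidean distance 3.1623. For 4 points, brute-force pairwise comparison is shown above. For large n, the divide-and-conquer algorithm (sort by x, recurse on halves, check the dividing strip) achieves O(n log n).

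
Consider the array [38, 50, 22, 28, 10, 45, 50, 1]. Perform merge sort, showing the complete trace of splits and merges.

Merge sort trace:

Split: [38, 50, 22, 28, 10, 45, 50, 1] -> [38, 50, 22, 28] and [10, 45, 50, 1]
  Split: [38, 50, 22, 28] -> [38, 50] and [22, 28]
    Split: [38, 50] -> [38] and [50]
    Merge: [38] + [50] -> [38, 50]
    Split: [22, 28] -> [22] and [28]
    Merge: [22] + [28] -> [22, 28]
  Merge: [38, 50] + [22, 28] -> [22, 28, 38, 50]
  Split: [10, 45, 50, 1] -> [10, 45] and [50, 1]
    Split: [10, 45] -> [10] and [45]
    Merge: [10] + [45] -> [10, 45]
    Split: [50, 1] -> [50] and [1]
    Merge: [50] + [1] -> [1, 50]
  Merge: [10, 45] + [1, 50] -> [1, 10, 45, 50]
Merge: [22, 28, 38, 50] + [1, 10, 45, 50] -> [1, 10, 22, 28, 38, 45, 50, 50]

Final sorted array: [1, 10, 22, 28, 38, 45, 50, 50]

The merge sort proceeds by recursively splitting the array and merging sorted halves.
After all merges, the sorted array is [1, 10, 22, 28, 38, 45, 50, 50].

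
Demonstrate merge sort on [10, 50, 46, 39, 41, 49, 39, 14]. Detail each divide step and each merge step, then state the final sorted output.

Merge sort trace:

Split: [10, 50, 46, 39, 41, 49, 39, 14] -> [10, 50, 46, 39] and [41, 49, 39, 14]
  Split: [10, 50, 46, 39] -> [10, 50] and [46, 39]
    Split: [10, 50] -> [10] and [50]
    Merge: [10] + [50] -> [10, 50]
    Split: [46, 39] -> [46] and [39]
    Merge: [46] + [39] -> [39, 46]
  Merge: [10, 50] + [39, 46] -> [10, 39, 46, 50]
  Split: [41, 49, 39, 14] -> [41, 49] and [39, 14]
    Split: [41, 49] -> [41] and [49]
    Merge: [41] + [49] -> [41, 49]
    Split: [39, 14] -> [39] and [14]
    Merge: [39] + [14] -> [14, 39]
  Merge: [41, 49] + [14, 39] -> [14, 39, 41, 49]
Merge: [10, 39, 46, 50] + [14, 39, 41, 49] -> [10, 14, 39, 39, 41, 46, 49, 50]

Final sorted array: [10, 14, 39, 39, 41, 46, 49, 50]

The merge sort proceeds by recursively splitting the array and merging sorted halves.
After all merges, the sorted array is [10, 14, 39, 39, 41, 46, 49, 50].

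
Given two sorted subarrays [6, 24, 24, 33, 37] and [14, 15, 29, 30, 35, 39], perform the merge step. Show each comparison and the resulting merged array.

Merging process:

Compare 6 vs 14: take 6 from left. Merged: [6]
Compare 24 vs 14: take 14 from right. Merged: [6, 14]
Compare 24 vs 15: take 15 from right. Merged: [6, 14, 15]
Compare 24 vs 29: take 24 from left. Merged: [6, 14, 15, 24]
Compare 24 vs 29: take 24 from left. Merged: [6, 14, 15, 24, 24]
Compare 33 vs 29: take 29 from right. Merged: [6, 14, 15, 24, 24, 29]
Compare 33 vs 30: take 30 from right. Merged: [6, 14, 15, 24, 24, 29, 30]
Compare 33 vs 35: take 33 from left. Merged: [6, 14, 15, 24, 24, 29, 30, 33]
Compare 37 vs 35: take 35 from right. Merged: [6, 14, 15, 24, 24, 29, 30, 33, 35]
Compare 37 vs 39: take 37 from left. Merged: [6, 14, 15, 24, 24, 29, 30, 33, 35, 37]
Append remaining from right: [39]. Merged: [6, 14, 15, 24, 24, 29, 30, 33, 35, 37, 39]

Final merged array: [6, 14, 15, 24, 24, 29, 30, 33, 35, 37, 39]
Total comparisons: 10

The merged array is [6, 14, 15, 24, 24, 29, 30, 33, 35, 37, 39], requiring 10 comparisons. The merge step runs in O(n) time where n is the total number of elements.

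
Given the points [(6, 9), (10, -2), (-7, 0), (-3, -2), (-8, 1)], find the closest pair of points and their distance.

Computing all pairwise distances among 5 points:

d((6, 9), (10, -2)) = 11.7047
d((6, 9), (-7, 0)) = 15.8114
d((6, 9), (-3, -2)) = 14.2127
d((6, 9), (-8, 1)) = 16.1245
d((10, -2), (-7, 0)) = 17.1172
d((10, -2), (-3, -2)) = 13.0
d((10, -2), (-8, 1)) = 18.2483
d((-7, 0), (-3, -2)) = 4.4721
d((-7, 0), (-8, 1)) = 1.4142 <-- minimum
d((-3, -2), (-8, 1)) = 5.831

Closest pair: (-7, 0) and (-8, 1) with distance 1.4142

The closest pair is (-7, 0) and (-8, 1) with Euclidean distance 1.4142. For 5 points, brute-force pairwise comparison is shown above. For large n, the divide-and-conquer algorithm (sort by x, recurse on halves, check the dividing strip) achieves O(n log n).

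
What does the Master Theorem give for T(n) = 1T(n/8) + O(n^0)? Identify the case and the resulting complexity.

Master Theorem for T(n) = 1T(n/8) + O(n^0):

a = 1, b = 8, c = 0
log_b(a) = log_8(1) = 0.0000

Case 2: c = 0 = log_8(1) = 0.0000
T(n) = O(n^0 log n) = O(log n)

For T(n) = 1T(n/8) + O(n^0): log_8(1) = 0.0000. This is Case 2 of the Master Theorem (c = log_b(a), equal work at all levels), giving O(log n).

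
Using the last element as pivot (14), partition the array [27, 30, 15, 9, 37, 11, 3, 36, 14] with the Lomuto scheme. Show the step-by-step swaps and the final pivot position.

Lomuto partition with pivot = 14:

Initial array: [27, 30, 15, 9, 37, 11, 3, 36, 14]

arr[0]=27 > 14: no swap
arr[1]=30 > 14: no swap
arr[2]=15 > 14: no swap
arr[3]=9 <= 14: swap with position 0, array becomes [9, 30, 15, 27, 37, 11, 3, 36, 14]
arr[4]=37 > 14: no swap
arr[5]=11 <= 14: swap with position 1, array becomes [9, 11, 15, 27, 37, 30, 3, 36, 14]
arr[6]=3 <= 14: swap with position 2, array becomes [9, 11, 3, 27, 37, 30, 15, 36, 14]
arr[7]=36 > 14: no swap

Place pivot at position 3: [9, 11, 3, 14, 37, 30, 15, 36, 27]
Pivot position: 3

After partitioning with pivot 14, the array becomes [9, 11, 3, 14, 37, 30, 15, 36, 27]. The pivot is placed at index 3. All elements to the left of the pivot are <= 14, and all elements to the right are > 14.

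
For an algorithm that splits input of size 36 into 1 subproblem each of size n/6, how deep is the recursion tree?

For divide and conquer with division factor 6:

Problem sizes at each level:
Level 0: 36
Level 1: 6
Level 2: 1

The root is level 0 and the size-1 base case is level 2 (the tree spans levels 0 through 2, i.e. 3 levels counting the root), so the depth is the number of divisions: log_6(36) = 2

The recursion tree depth is log_6(36) = 2. At each level, the problem size is divided by 6, so it takes 2 divisions to reduce to a base case of size 1. The algorithm makes 1 recursive call at each level.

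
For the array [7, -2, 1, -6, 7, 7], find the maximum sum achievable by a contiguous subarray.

Using Kadane's algorithm on [7, -2, 1, -6, 7, 7]:

Scanning through the array:
Position 1 (value -2): max_ending_here = 5, max_so_far = 7
Position 2 (value 1): max_ending_here = 6, max_so_far = 7
Position 3 (value -6): max_ending_here = 0, max_so_far = 7
Position 4 (value 7): max_ending_here = 7, max_so_far = 7
Position 5 (value 7): max_ending_here = 14, max_so_far = 14

Maximum subarray: [7, -2, 1, -6, 7, 7]
Maximum sum: 14

The maximum subarray is [7, -2, 1, -6, 7, 7] with sum 14. This subarray runs from index 0 to index 5.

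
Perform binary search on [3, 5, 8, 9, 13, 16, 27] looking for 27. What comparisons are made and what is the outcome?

Binary search for 27 in [3, 5, 8, 9, 13, 16, 27]:

lo=0, hi=6, mid=3, arr[mid]=9 -> 9 < 27, search right half
lo=4, hi=6, mid=5, arr[mid]=16 -> 16 < 27, search right half
lo=6, hi=6, mid=6, arr[mid]=27 -> Found target at index 6!

Binary search finds 27 at index 6 after 3 comparisons. The search repeatedly halves the search space by comparing with the middle element.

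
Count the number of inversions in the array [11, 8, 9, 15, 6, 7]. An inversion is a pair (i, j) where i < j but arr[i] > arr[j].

Finding inversions in [11, 8, 9, 15, 6, 7]:

(0, 1): arr[0]=11 > arr[1]=8
(0, 2): arr[0]=11 > arr[2]=9
(0, 4): arr[0]=11 > arr[4]=6
(0, 5): arr[0]=11 > arr[5]=7
(1, 4): arr[1]=8 > arr[4]=6
(1, 5): arr[1]=8 > arr[5]=7
(2, 4): arr[2]=9 > arr[4]=6
(2, 5): arr[2]=9 > arr[5]=7
(3, 4): arr[3]=15 > arr[4]=6
(3, 5): arr[3]=15 > arr[5]=7

Total inversions: 10

The array has 10 inversion(s): (0,1), (0,2), (0,4), (0,5), (1,4), (1,5), (2,4), (2,5), (3,4), (3,5). Each pair (i,j) satisfies i < j and arr[i] > arr[j].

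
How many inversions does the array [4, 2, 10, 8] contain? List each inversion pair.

Finding inversions in [4, 2, 10, 8]:

(0, 1): arr[0]=4 > arr[1]=2
(2, 3): arr[2]=10 > arr[3]=8

Total inversions: 2

The array has 2 inversion(s): (0,1), (2,3). Each pair (i,j) satisfies i < j and arr[i] > arr[j].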